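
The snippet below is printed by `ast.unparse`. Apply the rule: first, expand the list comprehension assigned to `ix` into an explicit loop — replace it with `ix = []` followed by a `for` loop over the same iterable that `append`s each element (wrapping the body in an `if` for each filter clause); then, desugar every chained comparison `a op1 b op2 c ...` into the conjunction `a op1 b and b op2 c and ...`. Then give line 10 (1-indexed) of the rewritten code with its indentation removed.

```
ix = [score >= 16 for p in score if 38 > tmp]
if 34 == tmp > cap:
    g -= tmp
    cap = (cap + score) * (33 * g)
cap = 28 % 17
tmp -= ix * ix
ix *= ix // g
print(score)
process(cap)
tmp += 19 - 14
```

Transformed code:
ix = []
for p in score:
    if 38 > tmp:
        ix.append(score >= 16)
if 34 == tmp and tmp > cap:
    g -= tmp
    cap = (cap + score) * (33 * g)
cap = 28 % 17
tmp -= ix * ix
ix *= ix // g
print(score)
process(cap)
tmp += 19 - 14

ix *= ix // g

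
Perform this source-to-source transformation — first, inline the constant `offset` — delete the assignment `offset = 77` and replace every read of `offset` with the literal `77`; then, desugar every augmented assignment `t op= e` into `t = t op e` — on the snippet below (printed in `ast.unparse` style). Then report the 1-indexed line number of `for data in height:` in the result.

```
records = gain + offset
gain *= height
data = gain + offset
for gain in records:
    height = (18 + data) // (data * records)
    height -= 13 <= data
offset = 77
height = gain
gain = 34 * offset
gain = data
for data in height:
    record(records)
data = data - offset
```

Transformed code:
records = gain + 77
gain = gain * height
data = gain + 77
for gain in records:
    height = (18 + data) // (data * records)
    height = height - (13 <= data)
height = gain
gain = 34 * 77
gain = data
for data in height:
    record(records)
data = data - 77

10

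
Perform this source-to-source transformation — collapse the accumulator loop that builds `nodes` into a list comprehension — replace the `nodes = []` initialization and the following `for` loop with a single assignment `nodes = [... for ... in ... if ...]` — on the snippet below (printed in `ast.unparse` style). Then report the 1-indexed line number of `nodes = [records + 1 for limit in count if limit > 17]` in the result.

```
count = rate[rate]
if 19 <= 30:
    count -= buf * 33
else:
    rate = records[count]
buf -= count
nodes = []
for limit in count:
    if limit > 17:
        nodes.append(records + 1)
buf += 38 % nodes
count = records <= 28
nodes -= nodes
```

Transformed code:
count = rate[rate]
if 19 <= 30:
    count -= buf * 33
else:
    rate = records[count]
buf -= count
nodes = [records + 1 for limit in count if limit > 17]
buf += 38 % nodes
count = records <= 28
nodes -= nodes

7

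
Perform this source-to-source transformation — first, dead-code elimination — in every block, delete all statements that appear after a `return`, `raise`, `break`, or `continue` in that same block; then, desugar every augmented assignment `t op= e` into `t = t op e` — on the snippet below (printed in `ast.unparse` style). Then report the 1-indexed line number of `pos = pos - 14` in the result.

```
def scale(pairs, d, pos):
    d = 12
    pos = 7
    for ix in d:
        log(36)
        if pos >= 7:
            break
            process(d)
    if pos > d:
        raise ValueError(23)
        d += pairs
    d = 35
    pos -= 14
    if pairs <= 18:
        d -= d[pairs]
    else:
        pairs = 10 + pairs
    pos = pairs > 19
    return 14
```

Transformed code:
def scale(pairs, d, pos):
    d = 12
    pos = 7
    for ix in d:
        log(36)
        if pos >= 7:
            break
    if pos > d:
        raise ValueError(23)
    d = 35
    pos = pos - 14
    if pairs <= 18:
        d = d - d[pairs]
    else:
        pairs = 10 + pairs
    pos = pairs > 19
    return 14

11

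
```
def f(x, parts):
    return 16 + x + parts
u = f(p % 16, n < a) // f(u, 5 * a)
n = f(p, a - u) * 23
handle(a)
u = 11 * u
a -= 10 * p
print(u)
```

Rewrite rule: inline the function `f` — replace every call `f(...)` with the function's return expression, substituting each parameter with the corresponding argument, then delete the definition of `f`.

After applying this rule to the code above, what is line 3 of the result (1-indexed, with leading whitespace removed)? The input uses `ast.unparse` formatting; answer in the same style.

handle(a)

Transformed code:
u = (16 + p % 16 + (n < a)) // (16 + u + 5 * a)
n = (16 + p + (a - u)) * 23
handle(a)
u = 11 * u
a -= 10 * p
print(u)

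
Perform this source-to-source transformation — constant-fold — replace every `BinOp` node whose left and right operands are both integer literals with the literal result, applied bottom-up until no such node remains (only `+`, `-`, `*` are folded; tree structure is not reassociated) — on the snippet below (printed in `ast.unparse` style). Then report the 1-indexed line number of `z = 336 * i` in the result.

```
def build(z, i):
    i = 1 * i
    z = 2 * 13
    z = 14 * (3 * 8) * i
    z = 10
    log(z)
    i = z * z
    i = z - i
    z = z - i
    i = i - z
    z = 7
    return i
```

Transformed code:
def build(z, i):
    i = 1 * i
    z = 26
    z = 336 * i
    z = 10
    log(z)
    i = z * z
    i = z - i
    z = z - i
    i = i - z
    z = 7
    return i

4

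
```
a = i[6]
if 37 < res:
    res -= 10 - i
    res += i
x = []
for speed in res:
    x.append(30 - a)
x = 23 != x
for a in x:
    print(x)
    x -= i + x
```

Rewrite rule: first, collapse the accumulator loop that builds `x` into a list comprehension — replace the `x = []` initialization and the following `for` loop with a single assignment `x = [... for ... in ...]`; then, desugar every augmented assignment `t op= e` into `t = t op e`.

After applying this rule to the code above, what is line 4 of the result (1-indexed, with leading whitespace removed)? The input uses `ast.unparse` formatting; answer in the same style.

Transformed code:
a = i[6]
if 37 < res:
    res = res - (10 - i)
    res = res + i
x = [30 - a for speed in res]
x = 23 != x
for a in x:
    print(x)
    x = x - (i + x)

res = res + i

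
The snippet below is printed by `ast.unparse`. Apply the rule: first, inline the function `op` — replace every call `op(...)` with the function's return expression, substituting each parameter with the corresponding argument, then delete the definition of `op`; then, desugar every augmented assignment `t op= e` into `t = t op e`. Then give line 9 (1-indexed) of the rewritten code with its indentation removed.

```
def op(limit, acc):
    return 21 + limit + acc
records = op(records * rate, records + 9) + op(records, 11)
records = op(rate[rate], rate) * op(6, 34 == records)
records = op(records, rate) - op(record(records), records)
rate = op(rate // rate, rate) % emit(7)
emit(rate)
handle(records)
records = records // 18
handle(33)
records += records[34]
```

Transformed code:
records = 21 + records * rate + (records + 9) + (21 + records + 11)
records = (21 + rate[rate] + rate) * (21 + 6 + (34 == records))
records = 21 + records + rate - (21 + record(records) + records)
rate = (21 + rate // rate + rate) % emit(7)
emit(rate)
handle(records)
records = records // 18
handle(33)
records = records + records[34]

records = records + records[34]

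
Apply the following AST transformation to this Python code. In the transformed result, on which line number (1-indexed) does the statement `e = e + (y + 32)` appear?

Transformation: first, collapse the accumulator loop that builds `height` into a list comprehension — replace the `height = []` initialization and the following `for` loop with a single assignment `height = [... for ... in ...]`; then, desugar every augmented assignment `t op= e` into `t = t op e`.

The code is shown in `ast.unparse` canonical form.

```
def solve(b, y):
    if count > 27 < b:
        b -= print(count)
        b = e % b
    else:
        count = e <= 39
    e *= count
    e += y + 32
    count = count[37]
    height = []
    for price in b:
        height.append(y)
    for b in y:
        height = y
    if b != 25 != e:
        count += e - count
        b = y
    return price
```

Transformed code:
def solve(b, y):
    if count > 27 < b:
        b = b - print(count)
        b = e % b
    else:
        count = e <= 39
    e = e * count
    e = e + (y + 32)
    count = count[37]
    height = [y for price in b]
    for b in y:
        height = y
    if b != 25 != e:
        count = count + (e - count)
        b = y
    return price

8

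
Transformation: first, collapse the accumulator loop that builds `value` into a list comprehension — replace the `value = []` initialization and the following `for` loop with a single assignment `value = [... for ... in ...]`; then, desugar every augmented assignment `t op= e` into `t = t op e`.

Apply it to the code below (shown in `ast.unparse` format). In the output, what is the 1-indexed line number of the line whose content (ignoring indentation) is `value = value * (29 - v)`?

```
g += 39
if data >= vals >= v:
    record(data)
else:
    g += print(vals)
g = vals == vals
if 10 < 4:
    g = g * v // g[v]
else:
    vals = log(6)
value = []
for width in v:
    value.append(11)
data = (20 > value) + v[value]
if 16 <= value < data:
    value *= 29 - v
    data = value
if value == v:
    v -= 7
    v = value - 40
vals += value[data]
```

Transformed code:
g = g + 39
if data >= vals >= v:
    record(data)
else:
    g = g + print(vals)
g = vals == vals
if 10 < 4:
    g = g * v // g[v]
else:
    vals = log(6)
value = [11 for width in v]
data = (20 > value) + v[value]
if 16 <= value < data:
    value = value * (29 - v)
    data = value
if value == v:
    v = v - 7
    v = value - 40
vals = vals + value[data]

14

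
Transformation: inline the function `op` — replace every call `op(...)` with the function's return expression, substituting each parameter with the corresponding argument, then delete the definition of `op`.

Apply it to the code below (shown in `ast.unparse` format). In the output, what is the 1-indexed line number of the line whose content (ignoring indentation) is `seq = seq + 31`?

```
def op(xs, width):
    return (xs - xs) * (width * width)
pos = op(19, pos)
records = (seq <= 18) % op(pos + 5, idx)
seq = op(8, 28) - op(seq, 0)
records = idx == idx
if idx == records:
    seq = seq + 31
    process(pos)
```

6

Transformed code:
pos = (19 - 19) * (pos * pos)
records = (seq <= 18) % ((pos + 5 - (pos + 5)) * (idx * idx))
seq = (8 - 8) * (28 * 28) - (seq - seq) * (0 * 0)
records = idx == idx
if idx == records:
    seq = seq + 31
    process(pos)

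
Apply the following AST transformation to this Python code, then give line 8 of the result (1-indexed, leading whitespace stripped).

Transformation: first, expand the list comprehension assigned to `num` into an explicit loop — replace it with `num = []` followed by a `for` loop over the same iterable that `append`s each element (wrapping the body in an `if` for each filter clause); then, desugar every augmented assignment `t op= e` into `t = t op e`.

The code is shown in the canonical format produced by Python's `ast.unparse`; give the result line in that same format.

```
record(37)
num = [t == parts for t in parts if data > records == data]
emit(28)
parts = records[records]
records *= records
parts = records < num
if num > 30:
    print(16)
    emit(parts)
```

records = records * records

Transformed code:
record(37)
num = []
for t in parts:
    if data > records == data:
        num.append(t == parts)
emit(28)
parts = records[records]
records = records * records
parts = records < num
if num > 30:
    print(16)
    emit(parts)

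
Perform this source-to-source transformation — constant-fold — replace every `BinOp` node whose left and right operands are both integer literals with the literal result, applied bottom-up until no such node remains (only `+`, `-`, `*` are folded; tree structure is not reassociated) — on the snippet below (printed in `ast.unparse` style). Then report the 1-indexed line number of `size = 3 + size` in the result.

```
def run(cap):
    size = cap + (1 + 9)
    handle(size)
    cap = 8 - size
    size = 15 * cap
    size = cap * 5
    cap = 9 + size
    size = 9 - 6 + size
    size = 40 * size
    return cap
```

8

Transformed code:
def run(cap):
    size = cap + 10
    handle(size)
    cap = 8 - size
    size = 15 * cap
    size = cap * 5
    cap = 9 + size
    size = 3 + size
    size = 40 * size
    return cap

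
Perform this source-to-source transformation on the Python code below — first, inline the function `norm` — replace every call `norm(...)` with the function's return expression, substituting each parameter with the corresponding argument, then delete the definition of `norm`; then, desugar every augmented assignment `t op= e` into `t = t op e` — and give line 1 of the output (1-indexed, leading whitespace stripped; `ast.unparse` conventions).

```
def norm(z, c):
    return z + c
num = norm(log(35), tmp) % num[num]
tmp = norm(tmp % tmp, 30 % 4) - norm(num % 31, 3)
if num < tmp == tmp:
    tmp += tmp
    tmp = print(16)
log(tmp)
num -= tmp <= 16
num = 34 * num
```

Transformed code:
num = (log(35) + tmp) % num[num]
tmp = tmp % tmp + 30 % 4 - (num % 31 + 3)
if num < tmp == tmp:
    tmp = tmp + tmp
    tmp = print(16)
log(tmp)
num = num - (tmp <= 16)
num = 34 * num

num = (log(35) + tmp) % num[num]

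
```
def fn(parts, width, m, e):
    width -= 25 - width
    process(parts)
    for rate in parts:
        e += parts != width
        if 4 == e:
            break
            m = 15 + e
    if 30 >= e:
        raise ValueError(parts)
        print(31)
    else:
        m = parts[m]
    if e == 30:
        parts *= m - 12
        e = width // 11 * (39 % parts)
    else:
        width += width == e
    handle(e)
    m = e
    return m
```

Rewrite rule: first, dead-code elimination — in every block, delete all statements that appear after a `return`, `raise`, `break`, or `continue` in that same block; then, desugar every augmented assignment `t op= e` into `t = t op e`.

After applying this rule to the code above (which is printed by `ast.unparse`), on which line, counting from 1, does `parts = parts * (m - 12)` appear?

13

Transformed code:
def fn(parts, width, m, e):
    width = width - (25 - width)
    process(parts)
    for rate in parts:
        e = e + (parts != width)
        if 4 == e:
            break
    if 30 >= e:
        raise ValueError(parts)
    else:
        m = parts[m]
    if e == 30:
        parts = parts * (m - 12)
        e = width // 11 * (39 % parts)
    else:
        width = width + (width == e)
    handle(e)
    m = e
    return m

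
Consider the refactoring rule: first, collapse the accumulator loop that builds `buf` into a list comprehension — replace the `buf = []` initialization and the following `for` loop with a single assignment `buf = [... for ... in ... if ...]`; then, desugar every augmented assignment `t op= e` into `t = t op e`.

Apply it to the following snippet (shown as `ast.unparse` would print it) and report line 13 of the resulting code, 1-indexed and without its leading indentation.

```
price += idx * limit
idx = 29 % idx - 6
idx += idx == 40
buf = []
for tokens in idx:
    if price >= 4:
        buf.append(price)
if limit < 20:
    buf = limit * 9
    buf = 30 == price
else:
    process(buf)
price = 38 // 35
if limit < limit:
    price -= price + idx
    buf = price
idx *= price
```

buf = price

Transformed code:
price = price + idx * limit
idx = 29 % idx - 6
idx = idx + (idx == 40)
buf = [price for tokens in idx if price >= 4]
if limit < 20:
    buf = limit * 9
    buf = 30 == price
else:
    process(buf)
price = 38 // 35
if limit < limit:
    price = price - (price + idx)
    buf = price
idx = idx * price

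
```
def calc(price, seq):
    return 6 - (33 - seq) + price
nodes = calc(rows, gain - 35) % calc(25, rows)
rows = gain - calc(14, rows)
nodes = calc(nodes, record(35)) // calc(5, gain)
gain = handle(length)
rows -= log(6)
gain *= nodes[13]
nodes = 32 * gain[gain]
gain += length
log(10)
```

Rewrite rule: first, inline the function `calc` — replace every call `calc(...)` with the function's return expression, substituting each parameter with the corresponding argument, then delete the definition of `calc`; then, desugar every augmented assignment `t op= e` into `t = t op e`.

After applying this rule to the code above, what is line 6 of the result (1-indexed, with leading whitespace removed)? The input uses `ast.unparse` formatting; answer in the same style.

gain = gain * nodes[13]

Transformed code:
nodes = (6 - (33 - (gain - 35)) + rows) % (6 - (33 - rows) + 25)
rows = gain - (6 - (33 - rows) + 14)
nodes = (6 - (33 - record(35)) + nodes) // (6 - (33 - gain) + 5)
gain = handle(length)
rows = rows - log(6)
gain = gain * nodes[13]
nodes = 32 * gain[gain]
gain = gain + length
log(10)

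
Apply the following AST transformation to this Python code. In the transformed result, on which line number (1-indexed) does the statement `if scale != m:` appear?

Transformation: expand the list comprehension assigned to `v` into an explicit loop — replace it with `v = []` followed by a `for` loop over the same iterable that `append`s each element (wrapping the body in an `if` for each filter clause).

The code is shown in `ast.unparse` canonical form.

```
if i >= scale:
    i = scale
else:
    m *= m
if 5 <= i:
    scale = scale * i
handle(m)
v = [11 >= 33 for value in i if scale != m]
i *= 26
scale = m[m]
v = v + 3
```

Transformed code:
if i >= scale:
    i = scale
else:
    m *= m
if 5 <= i:
    scale = scale * i
handle(m)
v = []
for value in i:
    if scale != m:
        v.append(11 >= 33)
i *= 26
scale = m[m]
v = v + 3

10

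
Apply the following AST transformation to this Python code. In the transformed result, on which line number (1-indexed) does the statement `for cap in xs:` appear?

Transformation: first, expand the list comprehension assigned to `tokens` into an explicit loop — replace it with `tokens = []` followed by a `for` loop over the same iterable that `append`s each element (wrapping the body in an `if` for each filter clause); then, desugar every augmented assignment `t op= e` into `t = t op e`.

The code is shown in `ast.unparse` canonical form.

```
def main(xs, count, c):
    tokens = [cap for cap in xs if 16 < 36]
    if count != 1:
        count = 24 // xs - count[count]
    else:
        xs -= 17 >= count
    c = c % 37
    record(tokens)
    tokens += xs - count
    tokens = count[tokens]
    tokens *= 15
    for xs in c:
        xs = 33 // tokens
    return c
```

3

Transformed code:
def main(xs, count, c):
    tokens = []
    for cap in xs:
        if 16 < 36:
            tokens.append(cap)
    if count != 1:
        count = 24 // xs - count[count]
    else:
        xs = xs - (17 >= count)
    c = c % 37
    record(tokens)
    tokens = tokens + (xs - count)
    tokens = count[tokens]
    tokens = tokens * 15
    for xs in c:
        xs = 33 // tokens
    return c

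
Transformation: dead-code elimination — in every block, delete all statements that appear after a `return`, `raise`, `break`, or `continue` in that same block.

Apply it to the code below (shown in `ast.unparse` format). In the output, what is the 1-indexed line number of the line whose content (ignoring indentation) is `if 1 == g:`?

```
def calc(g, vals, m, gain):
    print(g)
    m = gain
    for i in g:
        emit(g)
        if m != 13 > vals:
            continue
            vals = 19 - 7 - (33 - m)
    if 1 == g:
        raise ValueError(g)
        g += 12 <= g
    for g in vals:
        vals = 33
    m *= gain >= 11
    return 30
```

Transformed code:
def calc(g, vals, m, gain):
    print(g)
    m = gain
    for i in g:
        emit(g)
        if m != 13 > vals:
            continue
    if 1 == g:
        raise ValueError(g)
    for g in vals:
        vals = 33
    m *= gain >= 11
    return 30

8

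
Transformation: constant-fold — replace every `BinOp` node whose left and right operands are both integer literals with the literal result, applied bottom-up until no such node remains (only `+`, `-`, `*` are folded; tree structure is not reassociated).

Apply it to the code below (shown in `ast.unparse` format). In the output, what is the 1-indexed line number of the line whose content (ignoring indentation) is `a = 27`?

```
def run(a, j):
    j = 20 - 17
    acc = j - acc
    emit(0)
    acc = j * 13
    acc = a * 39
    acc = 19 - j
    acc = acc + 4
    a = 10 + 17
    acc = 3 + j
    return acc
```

9

Transformed code:
def run(a, j):
    j = 3
    acc = j - acc
    emit(0)
    acc = j * 13
    acc = a * 39
    acc = 19 - j
    acc = acc + 4
    a = 27
    acc = 3 + j
    return acc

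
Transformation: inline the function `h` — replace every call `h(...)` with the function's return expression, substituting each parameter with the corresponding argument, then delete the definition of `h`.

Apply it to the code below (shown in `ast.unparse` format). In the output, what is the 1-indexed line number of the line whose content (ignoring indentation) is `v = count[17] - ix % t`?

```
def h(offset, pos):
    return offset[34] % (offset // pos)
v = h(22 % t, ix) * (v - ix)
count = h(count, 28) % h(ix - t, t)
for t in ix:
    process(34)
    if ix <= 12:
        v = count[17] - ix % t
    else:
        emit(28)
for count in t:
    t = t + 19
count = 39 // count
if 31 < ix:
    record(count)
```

Transformed code:
v = (22 % t)[34] % (22 % t // ix) * (v - ix)
count = count[34] % (count // 28) % ((ix - t)[34] % ((ix - t) // t))
for t in ix:
    process(34)
    if ix <= 12:
        v = count[17] - ix % t
    else:
        emit(28)
for count in t:
    t = t + 19
count = 39 // count
if 31 < ix:
    record(count)

6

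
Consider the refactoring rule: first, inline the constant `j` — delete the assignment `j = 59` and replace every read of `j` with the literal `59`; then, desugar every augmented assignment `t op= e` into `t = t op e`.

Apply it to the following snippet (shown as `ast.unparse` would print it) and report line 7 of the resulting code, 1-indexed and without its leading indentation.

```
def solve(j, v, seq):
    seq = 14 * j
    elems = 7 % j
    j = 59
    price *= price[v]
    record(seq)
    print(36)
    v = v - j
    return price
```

Transformed code:
def solve(j, v, seq):
    seq = 14 * 59
    elems = 7 % 59
    price = price * price[v]
    record(seq)
    print(36)
    v = v - 59
    return price

v = v - 59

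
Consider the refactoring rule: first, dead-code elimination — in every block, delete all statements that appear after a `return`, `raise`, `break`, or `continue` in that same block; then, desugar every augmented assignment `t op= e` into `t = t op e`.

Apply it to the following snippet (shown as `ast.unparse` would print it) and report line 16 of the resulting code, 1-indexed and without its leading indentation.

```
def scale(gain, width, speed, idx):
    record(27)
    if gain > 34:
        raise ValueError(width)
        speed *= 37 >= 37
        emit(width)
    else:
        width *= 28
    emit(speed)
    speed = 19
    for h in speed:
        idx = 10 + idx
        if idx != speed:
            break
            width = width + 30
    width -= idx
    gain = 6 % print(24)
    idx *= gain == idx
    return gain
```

return gain

Transformed code:
def scale(gain, width, speed, idx):
    record(27)
    if gain > 34:
        raise ValueError(width)
    else:
        width = width * 28
    emit(speed)
    speed = 19
    for h in speed:
        idx = 10 + idx
        if idx != speed:
            break
    width = width - idx
    gain = 6 % print(24)
    idx = idx * (gain == idx)
    return gain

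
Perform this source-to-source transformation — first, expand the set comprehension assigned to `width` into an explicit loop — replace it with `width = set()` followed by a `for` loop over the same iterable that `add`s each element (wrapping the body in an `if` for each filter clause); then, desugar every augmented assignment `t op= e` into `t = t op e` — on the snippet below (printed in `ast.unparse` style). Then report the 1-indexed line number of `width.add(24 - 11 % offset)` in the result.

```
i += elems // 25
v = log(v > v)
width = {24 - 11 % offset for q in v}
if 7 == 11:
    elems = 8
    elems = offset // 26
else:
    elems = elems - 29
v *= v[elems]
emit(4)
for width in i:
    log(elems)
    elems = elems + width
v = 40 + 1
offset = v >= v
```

5

Transformed code:
i = i + elems // 25
v = log(v > v)
width = set()
for q in v:
    width.add(24 - 11 % offset)
if 7 == 11:
    elems = 8
    elems = offset // 26
else:
    elems = elems - 29
v = v * v[elems]
emit(4)
for width in i:
    log(elems)
    elems = elems + width
v = 40 + 1
offset = v >= v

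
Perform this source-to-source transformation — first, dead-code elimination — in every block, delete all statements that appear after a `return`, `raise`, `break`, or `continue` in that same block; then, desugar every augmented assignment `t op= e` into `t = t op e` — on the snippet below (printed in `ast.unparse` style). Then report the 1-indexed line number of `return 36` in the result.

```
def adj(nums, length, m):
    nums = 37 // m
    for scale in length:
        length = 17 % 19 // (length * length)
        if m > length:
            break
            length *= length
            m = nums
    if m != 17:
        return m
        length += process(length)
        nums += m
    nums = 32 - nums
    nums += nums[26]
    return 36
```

11

Transformed code:
def adj(nums, length, m):
    nums = 37 // m
    for scale in length:
        length = 17 % 19 // (length * length)
        if m > length:
            break
    if m != 17:
        return m
    nums = 32 - nums
    nums = nums + nums[26]
    return 36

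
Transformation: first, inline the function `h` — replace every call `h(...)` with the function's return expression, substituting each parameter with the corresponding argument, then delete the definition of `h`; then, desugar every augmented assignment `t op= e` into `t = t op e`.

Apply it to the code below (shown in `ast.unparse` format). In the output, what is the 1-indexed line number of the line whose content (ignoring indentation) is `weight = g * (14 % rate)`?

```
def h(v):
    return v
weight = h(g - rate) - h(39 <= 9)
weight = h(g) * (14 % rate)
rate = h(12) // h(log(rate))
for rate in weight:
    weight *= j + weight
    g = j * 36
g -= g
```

Transformed code:
weight = g - rate - (39 <= 9)
weight = g * (14 % rate)
rate = 12 // log(rate)
for rate in weight:
    weight = weight * (j + weight)
    g = j * 36
g = g - g

2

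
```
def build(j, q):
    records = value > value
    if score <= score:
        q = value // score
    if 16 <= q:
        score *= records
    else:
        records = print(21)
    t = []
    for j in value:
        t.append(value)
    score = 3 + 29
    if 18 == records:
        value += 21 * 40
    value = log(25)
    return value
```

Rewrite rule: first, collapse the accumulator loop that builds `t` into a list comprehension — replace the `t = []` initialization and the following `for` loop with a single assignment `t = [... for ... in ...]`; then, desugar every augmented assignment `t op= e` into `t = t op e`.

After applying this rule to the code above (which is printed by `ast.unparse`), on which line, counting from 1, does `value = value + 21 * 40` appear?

Transformed code:
def build(j, q):
    records = value > value
    if score <= score:
        q = value // score
    if 16 <= q:
        score = score * records
    else:
        records = print(21)
    t = [value for j in value]
    score = 3 + 29
    if 18 == records:
        value = value + 21 * 40
    value = log(25)
    return value

12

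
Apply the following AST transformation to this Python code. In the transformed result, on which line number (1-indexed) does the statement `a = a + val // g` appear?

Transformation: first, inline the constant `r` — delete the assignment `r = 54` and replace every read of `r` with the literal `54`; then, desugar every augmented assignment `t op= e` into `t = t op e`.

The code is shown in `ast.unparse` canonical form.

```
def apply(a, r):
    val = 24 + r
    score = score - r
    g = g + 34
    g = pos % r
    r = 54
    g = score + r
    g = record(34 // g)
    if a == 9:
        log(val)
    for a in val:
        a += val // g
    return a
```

11

Transformed code:
def apply(a, r):
    val = 24 + 54
    score = score - 54
    g = g + 34
    g = pos % 54
    g = score + 54
    g = record(34 // g)
    if a == 9:
        log(val)
    for a in val:
        a = a + val // g
    return a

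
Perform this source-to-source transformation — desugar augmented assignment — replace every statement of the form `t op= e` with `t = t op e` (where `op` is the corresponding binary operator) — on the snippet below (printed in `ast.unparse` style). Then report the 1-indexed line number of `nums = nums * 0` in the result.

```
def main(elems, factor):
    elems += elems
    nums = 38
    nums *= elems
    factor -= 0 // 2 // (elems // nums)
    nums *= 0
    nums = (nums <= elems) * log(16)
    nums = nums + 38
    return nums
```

6

Transformed code:
def main(elems, factor):
    elems = elems + elems
    nums = 38
    nums = nums * elems
    factor = factor - 0 // 2 // (elems // nums)
    nums = nums * 0
    nums = (nums <= elems) * log(16)
    nums = nums + 38
    return nums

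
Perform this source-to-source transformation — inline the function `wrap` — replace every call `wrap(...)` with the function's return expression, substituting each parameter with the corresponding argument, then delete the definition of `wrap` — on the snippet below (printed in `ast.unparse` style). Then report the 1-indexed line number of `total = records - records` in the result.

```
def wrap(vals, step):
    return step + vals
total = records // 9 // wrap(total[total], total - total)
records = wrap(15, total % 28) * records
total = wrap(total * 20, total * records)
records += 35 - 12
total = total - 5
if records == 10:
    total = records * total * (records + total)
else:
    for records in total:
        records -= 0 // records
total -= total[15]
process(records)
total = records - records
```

13

Transformed code:
total = records // 9 // (total - total + total[total])
records = (total % 28 + 15) * records
total = total * records + total * 20
records += 35 - 12
total = total - 5
if records == 10:
    total = records * total * (records + total)
else:
    for records in total:
        records -= 0 // records
total -= total[15]
process(records)
total = records - records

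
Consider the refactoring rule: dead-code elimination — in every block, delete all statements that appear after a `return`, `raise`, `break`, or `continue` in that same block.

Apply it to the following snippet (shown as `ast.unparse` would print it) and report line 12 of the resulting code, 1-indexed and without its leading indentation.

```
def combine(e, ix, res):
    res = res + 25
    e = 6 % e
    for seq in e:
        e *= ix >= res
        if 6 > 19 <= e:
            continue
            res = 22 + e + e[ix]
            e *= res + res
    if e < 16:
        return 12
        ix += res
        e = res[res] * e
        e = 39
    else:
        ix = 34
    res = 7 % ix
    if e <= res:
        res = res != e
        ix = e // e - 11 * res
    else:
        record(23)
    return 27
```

res = 7 % ix

Transformed code:
def combine(e, ix, res):
    res = res + 25
    e = 6 % e
    for seq in e:
        e *= ix >= res
        if 6 > 19 <= e:
            continue
    if e < 16:
        return 12
    else:
        ix = 34
    res = 7 % ix
    if e <= res:
        res = res != e
        ix = e // e - 11 * res
    else:
        record(23)
    return 27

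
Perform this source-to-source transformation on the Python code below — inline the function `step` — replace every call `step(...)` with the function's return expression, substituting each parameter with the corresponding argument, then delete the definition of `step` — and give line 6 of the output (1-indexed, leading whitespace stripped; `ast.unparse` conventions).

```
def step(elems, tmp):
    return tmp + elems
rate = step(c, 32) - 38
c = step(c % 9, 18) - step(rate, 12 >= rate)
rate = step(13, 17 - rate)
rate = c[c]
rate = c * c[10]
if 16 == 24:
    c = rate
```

Transformed code:
rate = 32 + c - 38
c = 18 + c % 9 - ((12 >= rate) + rate)
rate = 17 - rate + 13
rate = c[c]
rate = c * c[10]
if 16 == 24:
    c = rate

if 16 == 24:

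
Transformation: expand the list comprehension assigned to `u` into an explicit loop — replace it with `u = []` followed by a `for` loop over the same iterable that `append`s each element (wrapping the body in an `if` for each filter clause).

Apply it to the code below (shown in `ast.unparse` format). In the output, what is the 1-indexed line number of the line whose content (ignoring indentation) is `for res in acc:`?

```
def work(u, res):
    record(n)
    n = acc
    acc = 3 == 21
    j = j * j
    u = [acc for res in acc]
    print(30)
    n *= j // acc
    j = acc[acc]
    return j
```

Transformed code:
def work(u, res):
    record(n)
    n = acc
    acc = 3 == 21
    j = j * j
    u = []
    for res in acc:
        u.append(acc)
    print(30)
    n *= j // acc
    j = acc[acc]
    return j

7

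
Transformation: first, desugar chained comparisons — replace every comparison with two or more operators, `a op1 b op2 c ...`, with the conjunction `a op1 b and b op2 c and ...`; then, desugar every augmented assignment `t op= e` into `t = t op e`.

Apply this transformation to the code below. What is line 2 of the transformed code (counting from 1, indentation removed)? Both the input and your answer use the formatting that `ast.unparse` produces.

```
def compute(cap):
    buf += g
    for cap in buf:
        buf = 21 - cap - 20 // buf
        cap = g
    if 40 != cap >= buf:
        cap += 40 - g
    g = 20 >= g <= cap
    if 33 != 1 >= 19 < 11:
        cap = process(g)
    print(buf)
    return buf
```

buf = buf + g

Transformed code:
def compute(cap):
    buf = buf + g
    for cap in buf:
        buf = 21 - cap - 20 // buf
        cap = g
    if 40 != cap and cap >= buf:
        cap = cap + (40 - g)
    g = 20 >= g and g <= cap
    if 33 != 1 and 1 >= 19 and (19 < 11):
        cap = process(g)
    print(buf)
    return buf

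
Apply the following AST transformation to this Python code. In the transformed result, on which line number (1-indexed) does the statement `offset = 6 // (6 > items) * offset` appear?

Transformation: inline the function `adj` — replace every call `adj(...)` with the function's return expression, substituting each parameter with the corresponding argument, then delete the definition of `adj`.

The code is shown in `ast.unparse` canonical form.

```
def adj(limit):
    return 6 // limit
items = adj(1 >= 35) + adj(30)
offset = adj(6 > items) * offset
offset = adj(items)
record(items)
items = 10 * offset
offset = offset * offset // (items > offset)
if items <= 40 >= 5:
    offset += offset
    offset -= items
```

2

Transformed code:
items = 6 // (1 >= 35) + 6 // 30
offset = 6 // (6 > items) * offset
offset = 6 // items
record(items)
items = 10 * offset
offset = offset * offset // (items > offset)
if items <= 40 >= 5:
    offset += offset
    offset -= items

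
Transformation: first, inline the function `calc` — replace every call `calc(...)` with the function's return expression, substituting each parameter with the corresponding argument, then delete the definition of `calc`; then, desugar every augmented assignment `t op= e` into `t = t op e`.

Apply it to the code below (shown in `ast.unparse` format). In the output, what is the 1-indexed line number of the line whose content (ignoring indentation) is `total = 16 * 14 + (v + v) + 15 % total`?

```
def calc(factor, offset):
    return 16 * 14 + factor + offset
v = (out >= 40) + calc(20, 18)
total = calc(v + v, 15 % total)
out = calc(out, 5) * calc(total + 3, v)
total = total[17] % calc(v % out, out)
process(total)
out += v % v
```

Transformed code:
v = (out >= 40) + (16 * 14 + 20 + 18)
total = 16 * 14 + (v + v) + 15 % total
out = (16 * 14 + out + 5) * (16 * 14 + (total + 3) + v)
total = total[17] % (16 * 14 + v % out + out)
process(total)
out = out + v % v

2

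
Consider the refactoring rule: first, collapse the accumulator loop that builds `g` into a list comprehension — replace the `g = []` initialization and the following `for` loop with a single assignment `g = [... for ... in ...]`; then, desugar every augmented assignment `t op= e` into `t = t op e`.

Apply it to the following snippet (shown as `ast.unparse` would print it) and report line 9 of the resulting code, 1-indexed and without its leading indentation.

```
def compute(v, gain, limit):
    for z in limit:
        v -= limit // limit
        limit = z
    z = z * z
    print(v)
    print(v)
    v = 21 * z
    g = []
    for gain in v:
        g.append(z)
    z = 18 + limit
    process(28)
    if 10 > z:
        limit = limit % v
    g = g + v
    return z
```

g = [z for gain in v]

Transformed code:
def compute(v, gain, limit):
    for z in limit:
        v = v - limit // limit
        limit = z
    z = z * z
    print(v)
    print(v)
    v = 21 * z
    g = [z for gain in v]
    z = 18 + limit
    process(28)
    if 10 > z:
        limit = limit % v
    g = g + v
    return z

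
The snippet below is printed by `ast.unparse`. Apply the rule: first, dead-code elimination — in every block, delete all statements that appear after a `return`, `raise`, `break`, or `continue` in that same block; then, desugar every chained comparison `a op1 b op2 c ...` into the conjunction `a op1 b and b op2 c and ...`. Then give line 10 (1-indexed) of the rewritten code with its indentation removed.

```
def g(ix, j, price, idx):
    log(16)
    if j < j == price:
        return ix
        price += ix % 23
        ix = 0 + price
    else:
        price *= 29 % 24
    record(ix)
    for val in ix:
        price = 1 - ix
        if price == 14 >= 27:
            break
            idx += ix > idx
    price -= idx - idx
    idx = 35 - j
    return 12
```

if price == 14 and 14 >= 27:

Transformed code:
def g(ix, j, price, idx):
    log(16)
    if j < j and j == price:
        return ix
    else:
        price *= 29 % 24
    record(ix)
    for val in ix:
        price = 1 - ix
        if price == 14 and 14 >= 27:
            break
    price -= idx - idx
    idx = 35 - j
    return 12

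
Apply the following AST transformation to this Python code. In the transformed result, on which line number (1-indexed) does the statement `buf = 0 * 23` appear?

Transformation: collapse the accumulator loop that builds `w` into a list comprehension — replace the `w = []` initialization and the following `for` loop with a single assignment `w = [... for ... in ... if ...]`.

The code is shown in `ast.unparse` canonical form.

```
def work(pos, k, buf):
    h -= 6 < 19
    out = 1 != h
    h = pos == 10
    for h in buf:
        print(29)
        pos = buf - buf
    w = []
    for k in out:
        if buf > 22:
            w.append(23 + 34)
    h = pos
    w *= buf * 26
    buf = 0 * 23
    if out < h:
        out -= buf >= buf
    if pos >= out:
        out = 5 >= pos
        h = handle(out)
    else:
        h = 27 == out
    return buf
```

Transformed code:
def work(pos, k, buf):
    h -= 6 < 19
    out = 1 != h
    h = pos == 10
    for h in buf:
        print(29)
        pos = buf - buf
    w = [23 + 34 for k in out if buf > 22]
    h = pos
    w *= buf * 26
    buf = 0 * 23
    if out < h:
        out -= buf >= buf
    if pos >= out:
        out = 5 >= pos
        h = handle(out)
    else:
        h = 27 == out
    return buf

11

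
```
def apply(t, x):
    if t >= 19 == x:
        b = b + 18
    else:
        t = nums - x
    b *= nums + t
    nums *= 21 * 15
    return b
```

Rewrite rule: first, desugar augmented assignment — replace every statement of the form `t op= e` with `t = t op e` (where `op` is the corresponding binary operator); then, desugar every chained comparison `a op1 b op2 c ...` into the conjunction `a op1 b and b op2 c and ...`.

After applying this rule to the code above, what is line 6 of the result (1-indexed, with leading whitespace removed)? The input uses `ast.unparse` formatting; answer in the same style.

Transformed code:
def apply(t, x):
    if t >= 19 and 19 == x:
        b = b + 18
    else:
        t = nums - x
    b = b * (nums + t)
    nums = nums * (21 * 15)
    return b

b = b * (nums + t)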